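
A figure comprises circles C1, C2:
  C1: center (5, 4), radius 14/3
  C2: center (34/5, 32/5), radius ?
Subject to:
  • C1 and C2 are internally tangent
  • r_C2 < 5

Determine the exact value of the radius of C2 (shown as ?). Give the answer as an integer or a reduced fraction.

5/3

1. [int C1,C2]  r_C2² − (28/3)r_C2 + 115/9 = 0  ⇒  r_C2 = 5/3 or 23/3
2. given r_C2 < 5: keep 5/3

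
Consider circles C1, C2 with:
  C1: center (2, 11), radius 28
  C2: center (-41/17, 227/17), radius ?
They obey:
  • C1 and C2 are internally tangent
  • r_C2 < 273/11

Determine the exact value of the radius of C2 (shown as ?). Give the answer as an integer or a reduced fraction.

23

1. [int C1,C2]  r_C2² − 56r_C2 + 759 = 0  ⇒  r_C2 = 23 or 33
2. given r_C2 < 273/11: keep 23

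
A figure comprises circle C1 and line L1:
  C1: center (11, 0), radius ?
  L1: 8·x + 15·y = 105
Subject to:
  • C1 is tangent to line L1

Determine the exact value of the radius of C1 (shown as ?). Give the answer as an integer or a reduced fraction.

1. [C1‖L1]  r_C1² − 1 = 0  ⇒  r_C1 = 1 (r>0 drops 1)

1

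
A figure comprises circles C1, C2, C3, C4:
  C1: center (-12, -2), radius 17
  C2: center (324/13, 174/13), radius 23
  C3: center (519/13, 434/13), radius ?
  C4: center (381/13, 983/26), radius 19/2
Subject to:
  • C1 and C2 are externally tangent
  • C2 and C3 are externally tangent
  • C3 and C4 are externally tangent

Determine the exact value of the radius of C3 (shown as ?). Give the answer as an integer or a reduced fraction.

2

1. [ext C2·C3]  r_C3² + 46r_C3 − 96 = 0  ⇒  r_C3 = 2 (r>0 drops 1)
2. [ext C3·C4]  r_C3² + 19r_C3 − 42 = 0  ⇒  r_C3 = 2 (r>0 drops 1)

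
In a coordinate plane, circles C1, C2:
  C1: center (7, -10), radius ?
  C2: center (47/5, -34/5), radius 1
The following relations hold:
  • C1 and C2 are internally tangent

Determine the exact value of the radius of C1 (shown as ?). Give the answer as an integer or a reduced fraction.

5

1. [int C1,C2]  r_C1² − 2r_C1 − 15 = 0  ⇒  r_C1 = 5 (r>0 drops 1)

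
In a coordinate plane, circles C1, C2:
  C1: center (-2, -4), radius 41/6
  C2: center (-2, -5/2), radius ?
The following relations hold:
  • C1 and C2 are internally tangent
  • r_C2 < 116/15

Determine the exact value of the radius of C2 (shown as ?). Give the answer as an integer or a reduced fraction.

1. [int C1,C2]  r_C2² − (41/3)r_C2 + 400/9 = 0  ⇒  r_C2 = 16/3 or 25/3
2. given r_C2 < 116/15: keep 16/3

16/3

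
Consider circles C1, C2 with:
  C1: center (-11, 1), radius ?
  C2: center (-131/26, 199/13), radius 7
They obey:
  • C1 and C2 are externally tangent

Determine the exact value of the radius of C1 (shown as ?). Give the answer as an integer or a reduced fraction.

1. [ext C1·C2]  r_C1² + 14r_C1 − 765/4 = 0  ⇒  r_C1 = 17/2 (r>0 drops 1)

17/2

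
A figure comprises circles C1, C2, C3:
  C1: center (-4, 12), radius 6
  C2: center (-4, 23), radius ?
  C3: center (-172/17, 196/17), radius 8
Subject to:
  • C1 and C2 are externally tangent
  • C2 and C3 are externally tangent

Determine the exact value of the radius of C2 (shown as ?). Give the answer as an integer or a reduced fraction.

1. [ext C1·C2]  r_C2² + 12r_C2 − 85 = 0  ⇒  r_C2 = 5 (r>0 drops 1)
2. [ext C2·C3]  r_C2² + 16r_C2 − 105 = 0  ⇒  r_C2 = 5 (r>0 drops 1)

5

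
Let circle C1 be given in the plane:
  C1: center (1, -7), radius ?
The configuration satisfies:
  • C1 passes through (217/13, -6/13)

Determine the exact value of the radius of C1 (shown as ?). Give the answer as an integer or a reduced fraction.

17

1. [C1∋P]  r_C1² − 289 = 0  ⇒  r_C1 = 17 (r>0 drops 1)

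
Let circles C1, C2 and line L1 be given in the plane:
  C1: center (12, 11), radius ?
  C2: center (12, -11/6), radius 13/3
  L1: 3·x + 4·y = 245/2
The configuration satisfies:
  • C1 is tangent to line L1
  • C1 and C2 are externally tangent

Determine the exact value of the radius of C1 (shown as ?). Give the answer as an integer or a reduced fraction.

17/2

1. [C1‖L1]  r_C1² − 289/4 = 0  ⇒  r_C1 = 17/2 (r>0 drops 1)
2. [ext C1·C2]  r_C1² + (26/3)r_C1 − 1751/12 = 0  ⇒  r_C1 = 17/2 (r>0 drops 1)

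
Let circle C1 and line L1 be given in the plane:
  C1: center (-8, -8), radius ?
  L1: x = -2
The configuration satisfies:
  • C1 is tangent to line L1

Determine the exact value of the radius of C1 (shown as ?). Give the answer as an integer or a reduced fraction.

1. [C1‖L1]  r_C1² − 36 = 0  ⇒  r_C1 = 6 (r>0 drops 1)

6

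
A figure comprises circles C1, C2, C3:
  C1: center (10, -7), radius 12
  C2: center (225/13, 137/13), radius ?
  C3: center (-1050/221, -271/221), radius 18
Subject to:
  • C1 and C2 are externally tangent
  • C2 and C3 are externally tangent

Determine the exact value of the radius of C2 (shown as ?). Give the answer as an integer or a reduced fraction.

1. [ext C1·C2]  r_C2² + 24r_C2 − 217 = 0  ⇒  r_C2 = 7 (r>0 drops 1)
2. [ext C2·C3]  r_C2² + 36r_C2 − 301 = 0  ⇒  r_C2 = 7 (r>0 drops 1)

7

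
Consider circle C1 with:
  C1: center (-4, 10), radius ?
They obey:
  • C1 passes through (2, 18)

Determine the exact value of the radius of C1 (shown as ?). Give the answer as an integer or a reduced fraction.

1. [C1∋P]  r_C1² − 100 = 0  ⇒  r_C1 = 10 (r>0 drops 1)

10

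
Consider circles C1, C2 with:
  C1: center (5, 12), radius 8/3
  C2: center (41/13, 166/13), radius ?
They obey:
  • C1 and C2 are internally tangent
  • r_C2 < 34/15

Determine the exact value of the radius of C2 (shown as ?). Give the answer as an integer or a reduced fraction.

1. [int C1,C2]  r_C2² − (16/3)r_C2 + 28/9 = 0  ⇒  r_C2 = 2/3 or 14/3
2. given r_C2 < 34/15: keep 2/3

2/3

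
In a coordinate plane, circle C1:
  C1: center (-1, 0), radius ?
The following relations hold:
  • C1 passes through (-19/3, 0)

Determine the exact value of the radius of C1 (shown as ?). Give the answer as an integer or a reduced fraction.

16/3

1. [C1∋P]  r_C1² − 256/9 = 0  ⇒  r_C1 = 16/3 (r>0 drops 1)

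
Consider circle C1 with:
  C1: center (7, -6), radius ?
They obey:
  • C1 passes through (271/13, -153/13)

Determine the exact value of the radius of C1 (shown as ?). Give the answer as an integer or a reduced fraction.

1. [C1∋P]  r_C1² − 225 = 0  ⇒  r_C1 = 15 (r>0 drops 1)

15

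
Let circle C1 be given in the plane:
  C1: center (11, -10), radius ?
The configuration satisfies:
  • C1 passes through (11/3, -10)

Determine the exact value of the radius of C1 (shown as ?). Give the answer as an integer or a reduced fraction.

1. [C1∋P]  r_C1² − 484/9 = 0  ⇒  r_C1 = 22/3 (r>0 drops 1)

22/3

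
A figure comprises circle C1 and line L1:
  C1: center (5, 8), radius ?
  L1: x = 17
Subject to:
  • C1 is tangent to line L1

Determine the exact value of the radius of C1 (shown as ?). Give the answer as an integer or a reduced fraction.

1. [C1‖L1]  r_C1² − 144 = 0  ⇒  r_C1 = 12 (r>0 drops 1)

12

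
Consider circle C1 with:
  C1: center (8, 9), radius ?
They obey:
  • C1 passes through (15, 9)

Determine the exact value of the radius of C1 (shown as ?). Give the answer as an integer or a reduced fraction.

7

1. [C1∋P]  r_C1² − 49 = 0  ⇒  r_C1 = 7 (r>0 drops 1)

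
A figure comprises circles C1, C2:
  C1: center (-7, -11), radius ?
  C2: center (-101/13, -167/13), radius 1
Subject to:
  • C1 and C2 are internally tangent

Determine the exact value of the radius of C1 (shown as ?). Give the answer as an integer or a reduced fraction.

1. [int C1,C2]  r_C1² − 2r_C1 − 3 = 0  ⇒  r_C1 = 3 (r>0 drops 1)

3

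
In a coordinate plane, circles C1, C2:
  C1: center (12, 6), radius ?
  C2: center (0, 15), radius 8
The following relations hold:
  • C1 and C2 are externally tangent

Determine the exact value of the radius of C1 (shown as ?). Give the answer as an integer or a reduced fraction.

7

1. [ext C1·C2]  r_C1² + 16r_C1 − 161 = 0  ⇒  r_C1 = 7 (r>0 drops 1)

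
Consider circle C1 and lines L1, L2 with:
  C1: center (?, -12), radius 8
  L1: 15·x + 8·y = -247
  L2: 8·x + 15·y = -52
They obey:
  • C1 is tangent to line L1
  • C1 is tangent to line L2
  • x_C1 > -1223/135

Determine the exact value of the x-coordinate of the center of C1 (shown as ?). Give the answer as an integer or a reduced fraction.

-1

1. [C1‖L1]  x_C1² + (302/15)x_C1 + 287/15 = 0  ⇒  x_C1 = -287/15 or -1
2. [C1‖L2]  x_C1² − 32x_C1 − 33 = 0  ⇒  x_C1 = -1 or 33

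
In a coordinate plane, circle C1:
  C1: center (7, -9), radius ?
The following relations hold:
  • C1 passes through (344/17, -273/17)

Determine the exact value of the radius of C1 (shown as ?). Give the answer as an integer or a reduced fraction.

1. [C1∋P]  r_C1² − 225 = 0  ⇒  r_C1 = 15 (r>0 drops 1)

15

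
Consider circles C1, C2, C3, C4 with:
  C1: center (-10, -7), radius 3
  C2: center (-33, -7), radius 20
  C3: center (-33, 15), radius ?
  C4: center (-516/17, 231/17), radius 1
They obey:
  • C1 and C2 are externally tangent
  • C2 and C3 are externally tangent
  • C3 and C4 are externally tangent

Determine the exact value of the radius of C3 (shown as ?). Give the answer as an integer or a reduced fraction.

1. [ext C2·C3]  r_C3² + 40r_C3 − 84 = 0  ⇒  r_C3 = 2 (r>0 drops 1)
2. [ext C3·C4]  r_C3² + 2r_C3 − 8 = 0  ⇒  r_C3 = 2 (r>0 drops 1)

2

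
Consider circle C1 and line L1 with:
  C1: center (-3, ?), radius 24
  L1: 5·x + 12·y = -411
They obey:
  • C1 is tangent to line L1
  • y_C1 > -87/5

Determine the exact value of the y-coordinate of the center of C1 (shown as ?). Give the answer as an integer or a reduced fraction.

-7

1. [C1‖L1]  y_C1² + 66y_C1 + 413 = 0  ⇒  y_C1 = -59 or -7
2. given y_C1 > -87/5: keep -7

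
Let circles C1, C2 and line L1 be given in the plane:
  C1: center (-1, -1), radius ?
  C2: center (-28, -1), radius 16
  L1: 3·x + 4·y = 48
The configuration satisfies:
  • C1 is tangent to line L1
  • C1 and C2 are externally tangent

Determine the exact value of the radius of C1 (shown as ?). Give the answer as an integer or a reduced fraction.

1. [C1‖L1]  r_C1² − 121 = 0  ⇒  r_C1 = 11 (r>0 drops 1)
2. [ext C1·C2]  r_C1² + 32r_C1 − 473 = 0  ⇒  r_C1 = 11 (r>0 drops 1)

11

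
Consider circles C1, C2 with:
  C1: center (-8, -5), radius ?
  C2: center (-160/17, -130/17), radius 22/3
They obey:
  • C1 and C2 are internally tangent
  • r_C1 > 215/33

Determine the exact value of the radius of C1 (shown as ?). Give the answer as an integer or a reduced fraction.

31/3

1. [int C1,C2]  r_C1² − (44/3)r_C1 + 403/9 = 0  ⇒  r_C1 = 13/3 or 31/3
2. given r_C1 > 215/33: keep 31/3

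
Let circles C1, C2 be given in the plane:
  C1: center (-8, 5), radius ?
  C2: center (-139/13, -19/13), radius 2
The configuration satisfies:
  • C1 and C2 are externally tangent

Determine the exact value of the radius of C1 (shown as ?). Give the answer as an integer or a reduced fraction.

1. [ext C1·C2]  r_C1² + 4r_C1 − 45 = 0  ⇒  r_C1 = 5 (r>0 drops 1)

5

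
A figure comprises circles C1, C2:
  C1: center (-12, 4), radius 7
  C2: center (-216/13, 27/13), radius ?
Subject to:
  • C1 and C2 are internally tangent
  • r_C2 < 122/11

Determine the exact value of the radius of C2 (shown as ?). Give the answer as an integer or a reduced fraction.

1. [int C1,C2]  r_C2² − 14r_C2 + 24 = 0  ⇒  r_C2 = 2 or 12
2. given r_C2 < 122/11: keep 2

2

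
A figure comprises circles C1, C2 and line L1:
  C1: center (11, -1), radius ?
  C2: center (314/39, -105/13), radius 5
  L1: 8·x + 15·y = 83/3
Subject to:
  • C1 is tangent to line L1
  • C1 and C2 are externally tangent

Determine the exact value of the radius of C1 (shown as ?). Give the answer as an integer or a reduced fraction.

8/3

1. [C1‖L1]  r_C1² − 64/9 = 0  ⇒  r_C1 = 8/3 (r>0 drops 1)
2. [ext C1·C2]  r_C1² + 10r_C1 − 304/9 = 0  ⇒  r_C1 = 8/3 (r>0 drops 1)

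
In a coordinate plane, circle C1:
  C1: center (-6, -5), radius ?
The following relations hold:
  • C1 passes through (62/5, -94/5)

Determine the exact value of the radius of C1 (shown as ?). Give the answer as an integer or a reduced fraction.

1. [C1∋P]  r_C1² − 529 = 0  ⇒  r_C1 = 23 (r>0 drops 1)

23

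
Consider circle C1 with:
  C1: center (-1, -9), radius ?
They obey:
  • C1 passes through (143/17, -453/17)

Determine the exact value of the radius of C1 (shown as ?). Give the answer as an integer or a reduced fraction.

1. [C1∋P]  r_C1² − 400 = 0  ⇒  r_C1 = 20 (r>0 drops 1)

20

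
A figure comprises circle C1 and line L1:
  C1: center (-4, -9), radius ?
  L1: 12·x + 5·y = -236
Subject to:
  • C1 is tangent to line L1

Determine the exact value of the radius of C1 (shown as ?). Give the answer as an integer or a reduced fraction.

11

1. [C1‖L1]  r_C1² − 121 = 0  ⇒  r_C1 = 11 (r>0 drops 1)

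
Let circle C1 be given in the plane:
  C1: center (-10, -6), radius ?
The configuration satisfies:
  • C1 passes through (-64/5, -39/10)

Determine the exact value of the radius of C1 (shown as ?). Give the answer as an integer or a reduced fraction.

1. [C1∋P]  r_C1² − 49/4 = 0  ⇒  r_C1 = 7/2 (r>0 drops 1)

7/2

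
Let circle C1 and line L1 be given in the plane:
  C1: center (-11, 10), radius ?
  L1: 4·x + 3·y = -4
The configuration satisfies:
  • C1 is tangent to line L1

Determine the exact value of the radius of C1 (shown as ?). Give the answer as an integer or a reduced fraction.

1. [C1‖L1]  r_C1² − 4 = 0  ⇒  r_C1 = 2 (r>0 drops 1)

2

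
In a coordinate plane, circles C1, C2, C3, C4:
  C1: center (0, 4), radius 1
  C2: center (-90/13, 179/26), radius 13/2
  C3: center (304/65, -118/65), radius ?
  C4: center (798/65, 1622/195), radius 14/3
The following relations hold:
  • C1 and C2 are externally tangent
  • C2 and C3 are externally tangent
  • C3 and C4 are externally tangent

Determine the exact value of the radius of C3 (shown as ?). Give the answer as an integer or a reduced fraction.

8

1. [ext C2·C3]  r_C3² + 13r_C3 − 168 = 0  ⇒  r_C3 = 8 (r>0 drops 1)
2. [ext C3·C4]  r_C3² + (28/3)r_C3 − 416/3 = 0  ⇒  r_C3 = 8 (r>0 drops 1)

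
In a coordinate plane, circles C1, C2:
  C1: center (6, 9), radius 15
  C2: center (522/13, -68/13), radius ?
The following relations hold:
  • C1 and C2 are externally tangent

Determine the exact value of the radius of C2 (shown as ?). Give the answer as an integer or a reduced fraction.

22

1. [ext C1·C2]  r_C2² + 30r_C2 − 1144 = 0  ⇒  r_C2 = 22 (r>0 drops 1)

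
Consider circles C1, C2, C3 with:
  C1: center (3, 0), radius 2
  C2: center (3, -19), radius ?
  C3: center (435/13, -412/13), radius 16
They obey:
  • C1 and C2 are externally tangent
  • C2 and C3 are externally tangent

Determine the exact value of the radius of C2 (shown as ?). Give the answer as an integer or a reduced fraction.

1. [ext C1·C2]  r_C2² + 4r_C2 − 357 = 0  ⇒  r_C2 = 17 (r>0 drops 1)
2. [ext C2·C3]  r_C2² + 32r_C2 − 833 = 0  ⇒  r_C2 = 17 (r>0 drops 1)

17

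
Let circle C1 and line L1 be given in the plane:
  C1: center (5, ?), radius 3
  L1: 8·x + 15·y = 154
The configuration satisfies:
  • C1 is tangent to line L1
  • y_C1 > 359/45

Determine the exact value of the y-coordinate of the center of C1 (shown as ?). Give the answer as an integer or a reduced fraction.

1. [C1‖L1]  y_C1² − (76/5)y_C1 + 231/5 = 0  ⇒  y_C1 = 21/5 or 11
2. given y_C1 > 359/45: keep 11

11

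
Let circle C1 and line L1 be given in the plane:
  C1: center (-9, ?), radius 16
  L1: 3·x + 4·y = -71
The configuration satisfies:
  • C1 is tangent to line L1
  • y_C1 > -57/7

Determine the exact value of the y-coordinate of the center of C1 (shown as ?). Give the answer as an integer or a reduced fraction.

9

1. [C1‖L1]  y_C1² + 22y_C1 − 279 = 0  ⇒  y_C1 = -31 or 9
2. given y_C1 > -57/7: keep 9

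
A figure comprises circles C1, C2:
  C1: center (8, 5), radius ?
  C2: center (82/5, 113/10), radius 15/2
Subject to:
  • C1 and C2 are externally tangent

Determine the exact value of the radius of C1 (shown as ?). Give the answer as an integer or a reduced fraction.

3

1. [ext C1·C2]  r_C1² + 15r_C1 − 54 = 0  ⇒  r_C1 = 3 (r>0 drops 1)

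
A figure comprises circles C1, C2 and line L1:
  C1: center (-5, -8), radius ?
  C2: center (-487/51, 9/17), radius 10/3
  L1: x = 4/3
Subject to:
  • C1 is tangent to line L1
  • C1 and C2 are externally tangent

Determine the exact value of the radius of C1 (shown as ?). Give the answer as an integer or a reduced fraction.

19/3

1. [C1‖L1]  r_C1² − 361/9 = 0  ⇒  r_C1 = 19/3 (r>0 drops 1)
2. [ext C1·C2]  r_C1² + (20/3)r_C1 − 247/3 = 0  ⇒  r_C1 = 19/3 (r>0 drops 1)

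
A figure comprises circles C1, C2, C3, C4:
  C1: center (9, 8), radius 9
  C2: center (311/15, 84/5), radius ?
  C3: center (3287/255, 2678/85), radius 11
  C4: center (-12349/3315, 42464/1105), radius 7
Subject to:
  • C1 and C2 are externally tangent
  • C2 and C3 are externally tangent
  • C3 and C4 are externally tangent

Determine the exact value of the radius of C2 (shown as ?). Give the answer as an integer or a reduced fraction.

1. [ext C1·C2]  r_C2² + 18r_C2 − 1207/9 = 0  ⇒  r_C2 = 17/3 (r>0 drops 1)
2. [ext C2·C3]  r_C2² + 22r_C2 − 1411/9 = 0  ⇒  r_C2 = 17/3 (r>0 drops 1)

17/3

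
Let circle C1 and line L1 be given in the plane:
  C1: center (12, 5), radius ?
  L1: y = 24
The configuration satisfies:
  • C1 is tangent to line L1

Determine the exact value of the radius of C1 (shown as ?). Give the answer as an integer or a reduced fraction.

1. [C1‖L1]  r_C1² − 361 = 0  ⇒  r_C1 = 19 (r>0 drops 1)

19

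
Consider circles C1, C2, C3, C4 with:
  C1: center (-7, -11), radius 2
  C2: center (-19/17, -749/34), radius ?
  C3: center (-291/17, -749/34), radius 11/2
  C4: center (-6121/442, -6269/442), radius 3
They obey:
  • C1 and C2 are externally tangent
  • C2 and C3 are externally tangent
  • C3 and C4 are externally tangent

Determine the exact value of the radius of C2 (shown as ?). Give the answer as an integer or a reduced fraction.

1. [ext C1·C2]  r_C2² + 4r_C2 − 609/4 = 0  ⇒  r_C2 = 21/2 (r>0 drops 1)
2. [ext C2·C3]  r_C2² + 11r_C2 − 903/4 = 0  ⇒  r_C2 = 21/2 (r>0 drops 1)

21/2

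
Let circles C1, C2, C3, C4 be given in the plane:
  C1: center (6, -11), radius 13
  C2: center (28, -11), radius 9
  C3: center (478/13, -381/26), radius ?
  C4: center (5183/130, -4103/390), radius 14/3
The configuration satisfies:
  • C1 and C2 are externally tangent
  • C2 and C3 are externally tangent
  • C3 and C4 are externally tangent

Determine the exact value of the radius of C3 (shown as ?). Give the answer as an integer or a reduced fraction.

1. [ext C2·C3]  r_C3² + 18r_C3 − 37/4 = 0  ⇒  r_C3 = 1/2 (r>0 drops 1)
2. [ext C3·C4]  r_C3² + (28/3)r_C3 − 59/12 = 0  ⇒  r_C3 = 1/2 (r>0 drops 1)

1/2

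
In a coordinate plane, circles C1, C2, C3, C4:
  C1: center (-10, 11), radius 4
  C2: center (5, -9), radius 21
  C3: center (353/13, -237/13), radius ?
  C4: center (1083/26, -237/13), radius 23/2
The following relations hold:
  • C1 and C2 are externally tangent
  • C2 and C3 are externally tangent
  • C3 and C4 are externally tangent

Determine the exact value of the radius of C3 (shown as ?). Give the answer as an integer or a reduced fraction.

3

1. [ext C2·C3]  r_C3² + 42r_C3 − 135 = 0  ⇒  r_C3 = 3 (r>0 drops 1)
2. [ext C3·C4]  r_C3² + 23r_C3 − 78 = 0  ⇒  r_C3 = 3 (r>0 drops 1)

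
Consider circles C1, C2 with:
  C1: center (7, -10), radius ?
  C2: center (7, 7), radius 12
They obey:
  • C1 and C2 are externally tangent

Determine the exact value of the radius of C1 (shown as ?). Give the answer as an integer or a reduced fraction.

1. [ext C1·C2]  r_C1² + 24r_C1 − 145 = 0  ⇒  r_C1 = 5 (r>0 drops 1)

5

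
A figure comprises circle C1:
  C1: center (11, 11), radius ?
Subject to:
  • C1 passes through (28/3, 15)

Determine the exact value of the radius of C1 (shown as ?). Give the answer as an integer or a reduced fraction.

1. [C1∋P]  r_C1² − 169/9 = 0  ⇒  r_C1 = 13/3 (r>0 drops 1)

13/3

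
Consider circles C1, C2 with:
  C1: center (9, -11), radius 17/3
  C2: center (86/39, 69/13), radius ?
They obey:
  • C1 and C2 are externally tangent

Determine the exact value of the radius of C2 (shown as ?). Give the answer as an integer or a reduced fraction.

1. [ext C1·C2]  r_C2² + (34/3)r_C2 − 280 = 0  ⇒  r_C2 = 12 (r>0 drops 1)

12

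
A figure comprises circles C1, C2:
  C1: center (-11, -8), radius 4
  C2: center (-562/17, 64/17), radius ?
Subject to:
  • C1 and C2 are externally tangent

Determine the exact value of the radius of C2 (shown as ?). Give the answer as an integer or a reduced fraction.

21

1. [ext C1·C2]  r_C2² + 8r_C2 − 609 = 0  ⇒  r_C2 = 21 (r>0 drops 1)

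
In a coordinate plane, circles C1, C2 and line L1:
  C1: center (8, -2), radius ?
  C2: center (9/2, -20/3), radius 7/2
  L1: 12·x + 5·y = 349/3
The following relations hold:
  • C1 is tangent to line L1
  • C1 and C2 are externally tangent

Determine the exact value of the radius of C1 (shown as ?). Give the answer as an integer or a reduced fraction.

1. [C1‖L1]  r_C1² − 49/9 = 0  ⇒  r_C1 = 7/3 (r>0 drops 1)
2. [ext C1·C2]  r_C1² + 7r_C1 − 196/9 = 0  ⇒  r_C1 = 7/3 (r>0 drops 1)

7/3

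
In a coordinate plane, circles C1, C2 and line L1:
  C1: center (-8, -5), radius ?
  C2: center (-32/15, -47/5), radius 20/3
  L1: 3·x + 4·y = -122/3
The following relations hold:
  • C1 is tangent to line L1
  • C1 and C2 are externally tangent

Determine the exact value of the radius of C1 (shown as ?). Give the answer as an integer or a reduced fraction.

1. [C1‖L1]  r_C1² − 4/9 = 0  ⇒  r_C1 = 2/3 (r>0 drops 1)
2. [ext C1·C2]  r_C1² + (40/3)r_C1 − 28/3 = 0  ⇒  r_C1 = 2/3 (r>0 drops 1)

2/3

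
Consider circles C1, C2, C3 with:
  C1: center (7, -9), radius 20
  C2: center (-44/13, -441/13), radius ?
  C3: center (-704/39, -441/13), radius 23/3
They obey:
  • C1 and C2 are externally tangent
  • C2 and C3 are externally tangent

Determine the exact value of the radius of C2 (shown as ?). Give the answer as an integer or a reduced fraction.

7

1. [ext C1·C2]  r_C2² + 40r_C2 − 329 = 0  ⇒  r_C2 = 7 (r>0 drops 1)
2. [ext C2·C3]  r_C2² + (46/3)r_C2 − 469/3 = 0  ⇒  r_C2 = 7 (r>0 drops 1)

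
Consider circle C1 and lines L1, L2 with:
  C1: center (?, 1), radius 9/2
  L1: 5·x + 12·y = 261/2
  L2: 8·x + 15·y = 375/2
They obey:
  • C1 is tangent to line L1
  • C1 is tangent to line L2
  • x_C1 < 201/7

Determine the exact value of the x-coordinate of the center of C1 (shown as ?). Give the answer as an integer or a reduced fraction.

12

1. [C1‖L1]  x_C1² − (237/5)x_C1 + 2124/5 = 0  ⇒  x_C1 = 12 or 177/5
2. [C1‖L2]  x_C1² − (345/8)x_C1 + 747/2 = 0  ⇒  x_C1 = 12 or 249/8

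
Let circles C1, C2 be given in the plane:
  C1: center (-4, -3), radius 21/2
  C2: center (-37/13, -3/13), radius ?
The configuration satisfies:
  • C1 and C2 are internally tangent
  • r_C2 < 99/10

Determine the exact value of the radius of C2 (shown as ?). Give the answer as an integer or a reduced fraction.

1. [int C1,C2]  r_C2² − 21r_C2 + 405/4 = 0  ⇒  r_C2 = 15/2 or 27/2
2. given r_C2 < 99/10: keep 15/2

15/2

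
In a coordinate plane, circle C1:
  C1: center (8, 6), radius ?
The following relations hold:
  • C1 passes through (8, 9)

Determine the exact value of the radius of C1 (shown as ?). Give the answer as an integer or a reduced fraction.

3

1. [C1∋P]  r_C1² − 9 = 0  ⇒  r_C1 = 3 (r>0 drops 1)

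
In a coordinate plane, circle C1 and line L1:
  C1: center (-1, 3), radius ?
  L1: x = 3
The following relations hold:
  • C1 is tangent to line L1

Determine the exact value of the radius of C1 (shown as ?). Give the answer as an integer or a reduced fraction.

1. [C1‖L1]  r_C1² − 16 = 0  ⇒  r_C1 = 4 (r>0 drops 1)

4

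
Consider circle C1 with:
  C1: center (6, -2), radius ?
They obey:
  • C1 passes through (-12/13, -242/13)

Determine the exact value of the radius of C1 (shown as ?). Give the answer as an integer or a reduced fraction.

18

1. [C1∋P]  r_C1² − 324 = 0  ⇒  r_C1 = 18 (r>0 drops 1)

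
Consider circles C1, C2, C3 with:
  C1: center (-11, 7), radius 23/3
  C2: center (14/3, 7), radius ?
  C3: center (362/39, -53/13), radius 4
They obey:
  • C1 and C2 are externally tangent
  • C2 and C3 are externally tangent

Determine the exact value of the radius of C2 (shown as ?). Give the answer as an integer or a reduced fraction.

8

1. [ext C1·C2]  r_C2² + (46/3)r_C2 − 560/3 = 0  ⇒  r_C2 = 8 (r>0 drops 1)
2. [ext C2·C3]  r_C2² + 8r_C2 − 128 = 0  ⇒  r_C2 = 8 (r>0 drops 1)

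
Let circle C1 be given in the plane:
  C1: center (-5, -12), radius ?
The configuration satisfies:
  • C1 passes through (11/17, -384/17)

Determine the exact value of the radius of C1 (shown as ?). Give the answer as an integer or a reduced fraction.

1. [C1∋P]  r_C1² − 144 = 0  ⇒  r_C1 = 12 (r>0 drops 1)

12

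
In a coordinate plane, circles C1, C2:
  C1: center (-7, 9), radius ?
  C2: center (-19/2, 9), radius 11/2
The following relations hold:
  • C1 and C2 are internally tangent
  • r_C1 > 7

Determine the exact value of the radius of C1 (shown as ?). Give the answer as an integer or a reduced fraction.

1. [int C1,C2]  r_C1² − 11r_C1 + 24 = 0  ⇒  r_C1 = 3 or 8
2. given r_C1 > 7: keep 8

8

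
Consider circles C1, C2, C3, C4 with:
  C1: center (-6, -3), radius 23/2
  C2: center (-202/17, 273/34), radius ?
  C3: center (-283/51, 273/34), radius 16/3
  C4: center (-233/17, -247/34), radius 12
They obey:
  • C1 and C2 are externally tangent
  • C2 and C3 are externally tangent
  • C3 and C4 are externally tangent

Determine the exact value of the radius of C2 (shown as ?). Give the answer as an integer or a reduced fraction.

1

1. [ext C1·C2]  r_C2² + 23r_C2 − 24 = 0  ⇒  r_C2 = 1 (r>0 drops 1)
2. [ext C2·C3]  r_C2² + (32/3)r_C2 − 35/3 = 0  ⇒  r_C2 = 1 (r>0 drops 1)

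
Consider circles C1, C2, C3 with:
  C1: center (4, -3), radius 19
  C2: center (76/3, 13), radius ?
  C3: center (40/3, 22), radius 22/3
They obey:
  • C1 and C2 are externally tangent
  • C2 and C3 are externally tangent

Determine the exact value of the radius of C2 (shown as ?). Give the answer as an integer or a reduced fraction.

1. [ext C1·C2]  r_C2² + 38r_C2 − 3151/9 = 0  ⇒  r_C2 = 23/3 (r>0 drops 1)
2. [ext C2·C3]  r_C2² + (44/3)r_C2 − 1541/9 = 0  ⇒  r_C2 = 23/3 (r>0 drops 1)

23/3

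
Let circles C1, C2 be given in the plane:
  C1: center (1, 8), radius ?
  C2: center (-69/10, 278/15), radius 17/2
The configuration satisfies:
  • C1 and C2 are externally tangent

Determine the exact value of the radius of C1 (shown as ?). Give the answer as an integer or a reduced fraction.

1. [ext C1·C2]  r_C1² + 17r_C1 − 910/9 = 0  ⇒  r_C1 = 14/3 (r>0 drops 1)

14/3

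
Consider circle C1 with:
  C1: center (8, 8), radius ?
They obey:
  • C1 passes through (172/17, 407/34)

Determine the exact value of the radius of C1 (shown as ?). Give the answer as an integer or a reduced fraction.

1. [C1∋P]  r_C1² − 81/4 = 0  ⇒  r_C1 = 9/2 (r>0 drops 1)

9/2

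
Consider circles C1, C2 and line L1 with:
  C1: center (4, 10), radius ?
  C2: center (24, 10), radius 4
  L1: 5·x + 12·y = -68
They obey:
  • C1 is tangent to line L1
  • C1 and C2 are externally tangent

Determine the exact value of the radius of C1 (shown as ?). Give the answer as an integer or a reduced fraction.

16

1. [C1‖L1]  r_C1² − 256 = 0  ⇒  r_C1 = 16 (r>0 drops 1)
2. [ext C1·C2]  r_C1² + 8r_C1 − 384 = 0  ⇒  r_C1 = 16 (r>0 drops 1)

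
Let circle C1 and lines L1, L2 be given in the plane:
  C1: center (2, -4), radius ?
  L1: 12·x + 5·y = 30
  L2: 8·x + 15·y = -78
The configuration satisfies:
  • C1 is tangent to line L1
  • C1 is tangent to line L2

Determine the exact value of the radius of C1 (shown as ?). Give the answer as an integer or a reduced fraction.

2

1. [C1‖L1]  r_C1² − 4 = 0  ⇒  r_C1 = 2 (r>0 drops 1)
2. [C1‖L2]  r_C1² − 4 = 0  ⇒  r_C1 = 2 (r>0 drops 1)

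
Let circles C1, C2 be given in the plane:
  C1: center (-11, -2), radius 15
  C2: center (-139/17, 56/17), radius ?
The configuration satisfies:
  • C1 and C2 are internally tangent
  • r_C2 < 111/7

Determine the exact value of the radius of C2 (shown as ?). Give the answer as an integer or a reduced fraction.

1. [int C1,C2]  r_C2² − 30r_C2 + 189 = 0  ⇒  r_C2 = 9 or 21
2. given r_C2 < 111/7: keep 9

9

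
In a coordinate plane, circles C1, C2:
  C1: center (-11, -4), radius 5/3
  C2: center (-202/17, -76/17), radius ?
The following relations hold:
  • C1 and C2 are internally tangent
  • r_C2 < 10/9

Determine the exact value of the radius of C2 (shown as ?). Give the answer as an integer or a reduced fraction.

1. [int C1,C2]  r_C2² − (10/3)r_C2 + 16/9 = 0  ⇒  r_C2 = 2/3 or 8/3
2. given r_C2 < 10/9: keep 2/3

2/3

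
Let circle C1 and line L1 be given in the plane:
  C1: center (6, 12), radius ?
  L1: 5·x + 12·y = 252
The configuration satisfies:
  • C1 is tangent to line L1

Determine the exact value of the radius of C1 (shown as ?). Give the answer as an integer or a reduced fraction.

6

1. [C1‖L1]  r_C1² − 36 = 0  ⇒  r_C1 = 6 (r>0 drops 1)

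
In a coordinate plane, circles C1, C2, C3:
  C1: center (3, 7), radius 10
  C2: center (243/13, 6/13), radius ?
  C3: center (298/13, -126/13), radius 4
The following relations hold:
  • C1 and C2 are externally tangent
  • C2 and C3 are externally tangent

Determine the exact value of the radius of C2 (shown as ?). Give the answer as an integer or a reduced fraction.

7

1. [ext C1·C2]  r_C2² + 20r_C2 − 189 = 0  ⇒  r_C2 = 7 (r>0 drops 1)
2. [ext C2·C3]  r_C2² + 8r_C2 − 105 = 0  ⇒  r_C2 = 7 (r>0 drops 1)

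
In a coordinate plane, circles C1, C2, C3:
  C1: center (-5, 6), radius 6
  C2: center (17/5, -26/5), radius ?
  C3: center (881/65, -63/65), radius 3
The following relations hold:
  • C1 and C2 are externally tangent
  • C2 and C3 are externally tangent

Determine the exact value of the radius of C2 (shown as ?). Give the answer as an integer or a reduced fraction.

1. [ext C1·C2]  r_C2² + 12r_C2 − 160 = 0  ⇒  r_C2 = 8 (r>0 drops 1)
2. [ext C2·C3]  r_C2² + 6r_C2 − 112 = 0  ⇒  r_C2 = 8 (r>0 drops 1)

8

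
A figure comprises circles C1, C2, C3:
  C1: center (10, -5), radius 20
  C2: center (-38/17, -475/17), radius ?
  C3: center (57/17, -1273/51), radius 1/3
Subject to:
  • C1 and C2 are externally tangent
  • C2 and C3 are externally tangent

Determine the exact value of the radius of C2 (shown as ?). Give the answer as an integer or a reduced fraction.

6

1. [ext C1·C2]  r_C2² + 40r_C2 − 276 = 0  ⇒  r_C2 = 6 (r>0 drops 1)
2. [ext C2·C3]  r_C2² + (2/3)r_C2 − 40 = 0  ⇒  r_C2 = 6 (r>0 drops 1)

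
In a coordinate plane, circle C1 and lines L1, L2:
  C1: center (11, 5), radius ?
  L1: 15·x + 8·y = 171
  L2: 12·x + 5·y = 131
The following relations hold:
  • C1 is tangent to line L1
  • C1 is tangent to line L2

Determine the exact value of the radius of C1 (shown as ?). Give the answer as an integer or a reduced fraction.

1. [C1‖L1]  r_C1² − 4 = 0  ⇒  r_C1 = 2 (r>0 drops 1)
2. [C1‖L2]  r_C1² − 4 = 0  ⇒  r_C1 = 2 (r>0 drops 1)

2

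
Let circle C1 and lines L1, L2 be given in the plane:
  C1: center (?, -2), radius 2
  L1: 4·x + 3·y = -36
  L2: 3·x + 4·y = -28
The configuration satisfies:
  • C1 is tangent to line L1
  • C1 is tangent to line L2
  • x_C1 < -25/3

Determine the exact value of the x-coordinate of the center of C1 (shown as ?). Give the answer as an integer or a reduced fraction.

-10

1. [C1‖L1]  x_C1² + 15x_C1 + 50 = 0  ⇒  x_C1 = -10 or -5
2. [C1‖L2]  x_C1² + (40/3)x_C1 + 100/3 = 0  ⇒  x_C1 = -10 or -10/3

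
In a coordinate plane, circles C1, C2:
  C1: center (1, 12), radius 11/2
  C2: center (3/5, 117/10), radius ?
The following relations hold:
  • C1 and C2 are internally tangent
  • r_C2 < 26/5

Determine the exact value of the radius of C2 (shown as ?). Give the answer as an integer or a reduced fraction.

1. [int C1,C2]  r_C2² − 11r_C2 + 30 = 0  ⇒  r_C2 = 5 or 6
2. given r_C2 < 26/5: keep 5

5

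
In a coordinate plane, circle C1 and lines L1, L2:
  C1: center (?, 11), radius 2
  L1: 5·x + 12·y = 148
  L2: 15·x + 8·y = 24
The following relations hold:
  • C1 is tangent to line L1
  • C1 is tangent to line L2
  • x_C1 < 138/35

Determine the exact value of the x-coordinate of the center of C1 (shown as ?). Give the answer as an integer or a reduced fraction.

1. [C1‖L1]  x_C1² − (32/5)x_C1 − 84/5 = 0  ⇒  x_C1 = -2 or 42/5
2. [C1‖L2]  x_C1² + (128/15)x_C1 + 196/15 = 0  ⇒  x_C1 = -98/15 or -2

-2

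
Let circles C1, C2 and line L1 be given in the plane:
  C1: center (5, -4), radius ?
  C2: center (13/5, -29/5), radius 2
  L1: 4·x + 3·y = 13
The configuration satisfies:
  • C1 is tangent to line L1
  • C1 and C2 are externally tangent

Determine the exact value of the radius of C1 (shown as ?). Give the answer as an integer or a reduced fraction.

1. [C1‖L1]  r_C1² − 1 = 0  ⇒  r_C1 = 1 (r>0 drops 1)
2. [ext C1·C2]  r_C1² + 4r_C1 − 5 = 0  ⇒  r_C1 = 1 (r>0 drops 1)

1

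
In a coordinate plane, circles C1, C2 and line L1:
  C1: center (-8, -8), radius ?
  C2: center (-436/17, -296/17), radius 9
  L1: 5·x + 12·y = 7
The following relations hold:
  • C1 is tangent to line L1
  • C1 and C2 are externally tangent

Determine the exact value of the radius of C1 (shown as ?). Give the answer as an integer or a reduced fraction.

11

1. [C1‖L1]  r_C1² − 121 = 0  ⇒  r_C1 = 11 (r>0 drops 1)
2. [ext C1·C2]  r_C1² + 18r_C1 − 319 = 0  ⇒  r_C1 = 11 (r>0 drops 1)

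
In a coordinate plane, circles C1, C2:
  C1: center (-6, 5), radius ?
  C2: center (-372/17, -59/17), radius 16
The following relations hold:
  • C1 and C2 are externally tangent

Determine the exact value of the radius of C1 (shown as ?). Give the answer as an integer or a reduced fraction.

2

1. [ext C1·C2]  r_C1² + 32r_C1 − 68 = 0  ⇒  r_C1 = 2 (r>0 drops 1)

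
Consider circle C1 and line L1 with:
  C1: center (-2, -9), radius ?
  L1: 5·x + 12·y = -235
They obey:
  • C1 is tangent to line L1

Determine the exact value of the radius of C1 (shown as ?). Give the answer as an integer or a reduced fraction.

1. [C1‖L1]  r_C1² − 81 = 0  ⇒  r_C1 = 9 (r>0 drops 1)

9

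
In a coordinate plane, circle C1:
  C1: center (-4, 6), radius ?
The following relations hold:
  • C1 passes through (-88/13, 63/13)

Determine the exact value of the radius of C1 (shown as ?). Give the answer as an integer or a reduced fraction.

1. [C1∋P]  r_C1² − 9 = 0  ⇒  r_C1 = 3 (r>0 drops 1)

3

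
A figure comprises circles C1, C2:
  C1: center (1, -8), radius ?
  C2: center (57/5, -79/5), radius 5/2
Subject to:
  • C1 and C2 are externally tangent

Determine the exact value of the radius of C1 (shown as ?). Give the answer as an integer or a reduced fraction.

1. [ext C1·C2]  r_C1² + 5r_C1 − 651/4 = 0  ⇒  r_C1 = 21/2 (r>0 drops 1)

21/2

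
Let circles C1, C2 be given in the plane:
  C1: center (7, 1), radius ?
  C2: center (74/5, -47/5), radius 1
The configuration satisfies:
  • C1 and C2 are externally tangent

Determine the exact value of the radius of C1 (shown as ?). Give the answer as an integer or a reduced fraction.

12

1. [ext C1·C2]  r_C1² + 2r_C1 − 168 = 0  ⇒  r_C1 = 12 (r>0 drops 1)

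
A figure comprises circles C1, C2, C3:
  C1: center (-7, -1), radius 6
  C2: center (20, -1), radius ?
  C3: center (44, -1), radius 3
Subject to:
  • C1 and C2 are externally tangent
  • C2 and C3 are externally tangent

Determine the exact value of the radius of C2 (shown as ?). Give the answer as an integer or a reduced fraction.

1. [ext C1·C2]  r_C2² + 12r_C2 − 693 = 0  ⇒  r_C2 = 21 (r>0 drops 1)
2. [ext C2·C3]  r_C2² + 6r_C2 − 567 = 0  ⇒  r_C2 = 21 (r>0 drops 1)

21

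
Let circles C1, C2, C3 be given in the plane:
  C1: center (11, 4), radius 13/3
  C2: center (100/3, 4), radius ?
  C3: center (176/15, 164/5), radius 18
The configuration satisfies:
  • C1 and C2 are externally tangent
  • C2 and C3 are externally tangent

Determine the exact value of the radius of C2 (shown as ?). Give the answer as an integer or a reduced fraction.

18

1. [ext C1·C2]  r_C2² + (26/3)r_C2 − 480 = 0  ⇒  r_C2 = 18 (r>0 drops 1)
2. [ext C2·C3]  r_C2² + 36r_C2 − 972 = 0  ⇒  r_C2 = 18 (r>0 drops 1)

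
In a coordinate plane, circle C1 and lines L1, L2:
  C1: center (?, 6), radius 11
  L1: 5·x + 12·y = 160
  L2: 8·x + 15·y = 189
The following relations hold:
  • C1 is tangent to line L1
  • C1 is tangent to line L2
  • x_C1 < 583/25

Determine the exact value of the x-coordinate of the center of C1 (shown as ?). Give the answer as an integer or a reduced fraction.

-11

1. [C1‖L1]  x_C1² − (176/5)x_C1 − 2541/5 = 0  ⇒  x_C1 = -11 or 231/5
2. [C1‖L2]  x_C1² − (99/4)x_C1 − 1573/4 = 0  ⇒  x_C1 = -11 or 143/4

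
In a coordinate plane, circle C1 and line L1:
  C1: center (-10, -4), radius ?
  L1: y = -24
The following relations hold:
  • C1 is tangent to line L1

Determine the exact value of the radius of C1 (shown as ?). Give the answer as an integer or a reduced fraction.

1. [C1‖L1]  r_C1² − 400 = 0  ⇒  r_C1 = 20 (r>0 drops 1)

20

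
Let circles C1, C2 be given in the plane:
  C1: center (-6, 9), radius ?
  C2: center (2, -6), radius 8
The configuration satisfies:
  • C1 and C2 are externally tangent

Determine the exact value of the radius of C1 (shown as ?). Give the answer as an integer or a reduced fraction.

1. [ext C1·C2]  r_C1² + 16r_C1 − 225 = 0  ⇒  r_C1 = 9 (r>0 drops 1)

9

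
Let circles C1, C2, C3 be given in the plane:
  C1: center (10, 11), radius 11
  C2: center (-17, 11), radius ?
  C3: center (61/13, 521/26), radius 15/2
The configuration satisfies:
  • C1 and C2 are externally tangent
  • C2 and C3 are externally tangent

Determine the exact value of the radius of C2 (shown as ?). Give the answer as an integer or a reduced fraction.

1. [ext C1·C2]  r_C2² + 22r_C2 − 608 = 0  ⇒  r_C2 = 16 (r>0 drops 1)
2. [ext C2·C3]  r_C2² + 15r_C2 − 496 = 0  ⇒  r_C2 = 16 (r>0 drops 1)

16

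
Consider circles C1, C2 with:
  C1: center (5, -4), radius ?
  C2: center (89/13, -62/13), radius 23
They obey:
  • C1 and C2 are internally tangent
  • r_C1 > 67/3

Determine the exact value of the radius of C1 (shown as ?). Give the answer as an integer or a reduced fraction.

25

1. [int C1,C2]  r_C1² − 46r_C1 + 525 = 0  ⇒  r_C1 = 21 or 25
2. given r_C1 > 67/3: keep 25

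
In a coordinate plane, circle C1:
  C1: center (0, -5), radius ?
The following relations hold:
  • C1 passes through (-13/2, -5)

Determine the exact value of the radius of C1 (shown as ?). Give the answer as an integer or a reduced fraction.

13/2

1. [C1∋P]  r_C1² − 169/4 = 0  ⇒  r_C1 = 13/2 (r>0 drops 1)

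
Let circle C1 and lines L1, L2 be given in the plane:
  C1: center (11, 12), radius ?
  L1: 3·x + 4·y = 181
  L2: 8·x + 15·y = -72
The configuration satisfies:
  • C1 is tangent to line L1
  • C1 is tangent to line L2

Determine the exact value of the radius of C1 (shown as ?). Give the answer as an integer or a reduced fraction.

1. [C1‖L1]  r_C1² − 400 = 0  ⇒  r_C1 = 20 (r>0 drops 1)
2. [C1‖L2]  r_C1² − 400 = 0  ⇒  r_C1 = 20 (r>0 drops 1)

20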